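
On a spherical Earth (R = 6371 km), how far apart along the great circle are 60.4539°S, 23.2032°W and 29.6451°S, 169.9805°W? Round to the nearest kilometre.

9550 km

Δλ = -169.9805 − -23.2032 = -146.7773°.
Δφ = -29.6451 − -60.4539 = 30.8088°.
a = sin²(Δφ/2) + cos φ₁ · cos φ₂ · sin²(Δλ/2) = 0.464110.
c = 2·atan2(√a, √(1−a)) = 1.49895 rad → d = 6371·c ≈ 9549.84 km.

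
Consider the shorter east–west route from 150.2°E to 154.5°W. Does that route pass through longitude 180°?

Yes

Naïve |-154.5 − 150.2| = 304.7° > 180°, so the shorter arc goes the other way round — across 180°.
Signed shortest Δλ = ((-154.5 − 150.2 + 180) mod 360) − 180 = 55.3°.
Going east by 55.3° from +150.2° passes through 180° before reaching -154.5°.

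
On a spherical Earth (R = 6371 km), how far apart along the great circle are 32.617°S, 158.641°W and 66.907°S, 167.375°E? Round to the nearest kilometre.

4411 km

Δλ = 167.375 − -158.641 = 326.016°; wrapped into (−180°, 180°]: -33.984°.
Δφ = -66.907 − -32.617 = -34.290°.
a = sin²(Δφ/2) + cos φ₁ · cos φ₂ · sin²(Δλ/2) = 0.115116.
c = 2·atan2(√a, √(1−a)) = 0.69232 rad → d = 6371·c ≈ 4410.77 km.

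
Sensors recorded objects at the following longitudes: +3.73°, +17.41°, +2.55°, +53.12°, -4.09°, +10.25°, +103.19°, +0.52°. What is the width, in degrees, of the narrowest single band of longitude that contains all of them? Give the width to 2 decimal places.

Sort the longitudes: -4.09°, +0.52°, +2.55°, +3.73°, +10.25°, +17.41°, +53.12°, +103.19°.
Eastward gaps between consecutive values (wrapping around): 4.61°, 2.03°, 1.18°, 6.52°, 7.16°, 35.71°, 50.07°, 252.72°.
Largest gap = 252.72° ⇒ minimal covering band is its complement: 360° − 252.72° = 107.28°.
Band runs from -4.09° eastward to +103.19°.

107.28°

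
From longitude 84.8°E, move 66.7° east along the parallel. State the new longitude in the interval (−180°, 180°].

Start at +84.8°; shift +66.7° → +151.5°.
+151.5° already lies in (−180°, 180°].

151.5°E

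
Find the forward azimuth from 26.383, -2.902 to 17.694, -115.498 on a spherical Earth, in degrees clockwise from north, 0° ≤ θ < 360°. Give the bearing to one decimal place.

Δλ = -115.498 − -2.902 = -112.596°.
θ = atan2( sin Δλ · cos φ₂ , cos φ₁ · sin φ₂ − sin φ₁ · cos φ₂ · cos Δλ )
  = atan2(-0.87956, 0.43494) = -63.688° → normalised to [0°, 360°): 296.312°.

296.3°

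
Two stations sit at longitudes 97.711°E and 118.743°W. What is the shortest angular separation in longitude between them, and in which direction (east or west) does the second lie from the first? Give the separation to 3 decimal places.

143.546° east

Raw difference: -118.743 − 97.711 = -216.454°.
Normalise into (−180°, 180°]: -216.454° + 360° = 143.546°.
Positive ⇒ the second point lies to the east; separation 143.546°.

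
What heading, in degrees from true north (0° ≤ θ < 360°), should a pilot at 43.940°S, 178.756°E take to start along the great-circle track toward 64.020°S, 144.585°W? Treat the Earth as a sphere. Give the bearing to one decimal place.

147.0°

Δλ = -144.585 − 178.756 = -323.341°; wrapped into (−180°, 180°]: 36.659°.
θ = atan2( sin Δλ · cos φ₂ , cos φ₁ · sin φ₂ − sin φ₁ · cos φ₂ · cos Δλ )
  = atan2(0.26154, -0.40346) = 147.046° → normalised to [0°, 360°): 147.046°.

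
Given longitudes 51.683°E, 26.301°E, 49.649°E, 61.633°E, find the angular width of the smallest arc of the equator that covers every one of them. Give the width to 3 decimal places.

35.332°

Sort the longitudes: +26.301°, +49.649°, +51.683°, +61.633°.
Eastward gaps between consecutive values (wrapping around): 23.348°, 2.034°, 9.950°, 324.668°.
Largest gap = 324.668° ⇒ minimal covering band is its complement: 360° − 324.668° = 35.332°.
Band runs from +26.301° eastward to +61.633°.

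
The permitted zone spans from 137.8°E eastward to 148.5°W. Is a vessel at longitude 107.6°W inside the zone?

Band width going east from +137.8° to -148.5°: ((-148.5 − 137.8) mod 360) = 73.7°.
Offset of -107.6° east of the west edge: ((-107.6 − 137.8) mod 360) = 114.6°.
114.6° > 73.7° ⇒ outside.

No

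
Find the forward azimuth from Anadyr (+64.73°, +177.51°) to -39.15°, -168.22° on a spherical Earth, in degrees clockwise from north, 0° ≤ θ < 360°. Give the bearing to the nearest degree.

Δλ = -168.22 − 177.51 = -345.73°; wrapped into (−180°, 180°]: 14.27°.
θ = atan2( sin Δλ · cos φ₂ , cos φ₁ · sin φ₂ − sin φ₁ · cos φ₂ · cos Δλ )
  = atan2(0.19115, -0.94916) = 168.613° → normalised to [0°, 360°): 168.613°.

169°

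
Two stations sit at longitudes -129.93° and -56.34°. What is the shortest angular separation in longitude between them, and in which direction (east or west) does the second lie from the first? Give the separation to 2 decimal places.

73.59° east

Raw difference: -56.34 − -129.93 = 73.59°.
Normalise into (−180°, 180°]: 73.59° stays 73.59°.
Positive ⇒ the second point lies to the east; separation 73.59°.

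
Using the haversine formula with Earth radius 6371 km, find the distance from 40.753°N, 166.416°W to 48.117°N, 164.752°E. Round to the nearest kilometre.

2414 km

Δλ = 164.752 − -166.416 = 331.168°; wrapped into (−180°, 180°]: -28.832°.
Δφ = 48.117 − 40.753 = 7.364°.
a = sin²(Δφ/2) + cos φ₁ · cos φ₂ · sin²(Δλ/2) = 0.035470.
c = 2·atan2(√a, √(1−a)) = 0.37893 rad → d = 6371·c ≈ 2414.19 km.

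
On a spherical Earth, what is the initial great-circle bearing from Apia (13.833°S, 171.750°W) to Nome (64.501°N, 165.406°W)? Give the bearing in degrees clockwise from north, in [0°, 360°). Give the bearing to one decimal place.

Δλ = -165.406 − -171.750 = 6.344°.
θ = atan2( sin Δλ · cos φ₂ , cos φ₁ · sin φ₂ − sin φ₁ · cos φ₂ · cos Δλ )
  = atan2(0.04757, 0.97871) = 2.783° → normalised to [0°, 360°): 2.783°.

2.8°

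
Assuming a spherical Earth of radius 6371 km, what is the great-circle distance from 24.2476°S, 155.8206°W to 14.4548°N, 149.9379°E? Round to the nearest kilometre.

7292 km

Δλ = 149.9379 − -155.8206 = 305.7585°; wrapped into (−180°, 180°]: -54.2415°.
Δφ = 14.4548 − -24.2476 = 38.7024°.
a = sin²(Δφ/2) + cos φ₁ · cos φ₂ · sin²(Δλ/2) = 0.293281.
c = 2·atan2(√a, √(1−a)) = 1.14457 rad → d = 6371·c ≈ 7292.06 km.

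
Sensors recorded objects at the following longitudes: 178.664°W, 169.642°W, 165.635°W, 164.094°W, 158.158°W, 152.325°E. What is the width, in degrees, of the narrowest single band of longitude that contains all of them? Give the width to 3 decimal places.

Sort the longitudes: -178.664°, -169.642°, -165.635°, -164.094°, -158.158°, +152.325°.
Eastward gaps between consecutive values (wrapping around): 9.022°, 4.007°, 1.541°, 5.936°, 310.483°, 29.011°.
Largest gap = 310.483° ⇒ minimal covering band is its complement: 360° − 310.483° = 49.517°.
Band runs from +152.325° eastward to -158.158°, crossing the antimeridian.

49.517°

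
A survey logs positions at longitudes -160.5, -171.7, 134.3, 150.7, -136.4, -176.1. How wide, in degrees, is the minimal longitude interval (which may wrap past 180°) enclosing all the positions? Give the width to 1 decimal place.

Sort the longitudes: -176.1°, -171.7°, -160.5°, -136.4°, +134.3°, +150.7°.
Eastward gaps between consecutive values (wrapping around): 4.4°, 11.2°, 24.1°, 270.7°, 16.4°, 33.2°.
Largest gap = 270.7° ⇒ minimal covering band is its complement: 360° − 270.7° = 89.3°.
Band runs from +134.3° eastward to -136.4°, crossing the antimeridian.

89.3°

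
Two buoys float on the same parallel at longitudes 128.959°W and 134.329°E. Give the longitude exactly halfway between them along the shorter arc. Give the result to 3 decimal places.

177.315°W

Signed shortest Δλ from -128.959° to +134.329° is -96.712°.
Midpoint longitude = -128.959° + (-96.712°)/2 = -128.959° − 48.356° = -177.315°.
(The naïve average (-128.959 + +134.329)/2 = 2.685° is on the wrong side of the globe.)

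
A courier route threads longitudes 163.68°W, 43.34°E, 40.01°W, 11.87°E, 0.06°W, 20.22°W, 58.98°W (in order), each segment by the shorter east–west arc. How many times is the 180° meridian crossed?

Leg 1: -163.68° → +43.34°, shortest Δλ = -152.98° (west) — crosses 180°.
Leg 2: +43.34° → -40.01°, shortest Δλ = -83.35° (west) — does not cross 180°.
Leg 3: -40.01° → +11.87°, shortest Δλ = 51.88° (east) — does not cross 180°.
Leg 4: +11.87° → -0.06°, shortest Δλ = -11.93° (west) — does not cross 180°.
Leg 5: -0.06° → -20.22°, shortest Δλ = -20.16° (west) — does not cross 180°.
Leg 6: -20.22° → -58.98°, shortest Δλ = -38.76° (west) — does not cross 180°.
Total crossings: 1.

1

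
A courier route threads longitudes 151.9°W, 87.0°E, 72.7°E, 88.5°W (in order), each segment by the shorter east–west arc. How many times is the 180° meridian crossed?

Leg 1: -151.9° → +87.0°, shortest Δλ = -121.1° (west) — crosses 180°.
Leg 2: +87.0° → +72.7°, shortest Δλ = -14.3° (west) — does not cross 180°.
Leg 3: +72.7° → -88.5°, shortest Δλ = -161.2° (west) — does not cross 180°.
Total crossings: 1.

1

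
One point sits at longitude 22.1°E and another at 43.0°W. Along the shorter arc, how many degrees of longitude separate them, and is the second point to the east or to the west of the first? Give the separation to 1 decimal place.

65.1° west

Raw difference: -43.0 − 22.1 = -65.1°.
Normalise into (−180°, 180°]: -65.1° stays -65.1°.
Negative ⇒ the second point lies to the west; separation 65.1°.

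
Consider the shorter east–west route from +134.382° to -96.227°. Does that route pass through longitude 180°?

Naïve |-96.227 − 134.382| = 230.609° > 180°, so the shorter arc goes the other way round — across 180°.
Signed shortest Δλ = ((-96.227 − 134.382 + 180) mod 360) − 180 = 129.391°.
Going east by 129.391° from +134.382° passes through 180° before reaching -96.227°.

Yes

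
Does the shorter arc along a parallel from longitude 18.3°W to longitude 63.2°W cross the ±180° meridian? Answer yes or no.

Signed shortest Δλ = ((-63.2 − -18.3 + 180) mod 360) − 180 = -44.9°.
Going west by 44.9° from -18.3° reaches -63.2° without touching 180°.

No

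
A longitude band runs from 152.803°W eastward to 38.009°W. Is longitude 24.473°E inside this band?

Band width going east from -152.803° to -38.009°: ((-38.009 − -152.803) mod 360) = 114.794°.
Offset of +24.473° east of the west edge: ((24.473 − -152.803) mod 360) = 177.276°.
177.276° > 114.794° ⇒ outside.

No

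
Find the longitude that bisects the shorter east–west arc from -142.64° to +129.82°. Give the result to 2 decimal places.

+173.59°

Signed shortest Δλ from -142.64° to +129.82° is -87.54°.
Midpoint longitude = -142.64° + (-87.54°)/2 = -142.64° − 43.77° = -186.41°.
Normalise into (−180°, 180°]: +173.59°.
(The naïve average (-142.64 + +129.82)/2 = -6.41° is on the wrong side of the globe.)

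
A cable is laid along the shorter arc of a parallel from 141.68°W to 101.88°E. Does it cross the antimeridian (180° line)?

Yes

Naïve |101.88 − -141.68| = 243.56° > 180°, so the shorter arc goes the other way round — across 180°.
Signed shortest Δλ = ((101.88 − -141.68 + 180) mod 360) − 180 = -116.44°.
Going west by 116.44° from -141.68° passes through 180° before reaching +101.88°.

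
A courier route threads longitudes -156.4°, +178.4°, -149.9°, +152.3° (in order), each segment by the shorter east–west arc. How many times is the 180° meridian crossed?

3

Leg 1: -156.4° → +178.4°, shortest Δλ = -25.2° (west) — crosses 180°.
Leg 2: +178.4° → -149.9°, shortest Δλ = 31.7° (east) — crosses 180°.
Leg 3: -149.9° → +152.3°, shortest Δλ = -57.8° (west) — crosses 180°.
Total crossings: 3.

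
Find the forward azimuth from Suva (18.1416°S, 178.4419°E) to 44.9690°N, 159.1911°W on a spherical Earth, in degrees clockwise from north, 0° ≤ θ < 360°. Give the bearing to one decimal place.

Δλ = -159.1911 − 178.4419 = -337.6330°; wrapped into (−180°, 180°]: 22.3670°.
θ = atan2( sin Δλ · cos φ₂ , cos φ₁ · sin φ₂ − sin φ₁ · cos φ₂ · cos Δλ )
  = atan2(0.26923, 0.87531) = 17.097° → normalised to [0°, 360°): 17.097°.

17.1°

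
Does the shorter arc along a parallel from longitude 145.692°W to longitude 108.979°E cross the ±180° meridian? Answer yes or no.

Naïve |108.979 − -145.692| = 254.671° > 180°, so the shorter arc goes the other way round — across 180°.
Signed shortest Δλ = ((108.979 − -145.692 + 180) mod 360) − 180 = -105.329°.
Going west by 105.329° from -145.692° passes through 180° before reaching +108.979°.

Yes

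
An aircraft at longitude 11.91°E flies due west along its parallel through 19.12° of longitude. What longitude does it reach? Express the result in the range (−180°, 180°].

Start at +11.91°; shift −19.12° → -7.21°.
-7.21° already lies in (−180°, 180°].

7.21°W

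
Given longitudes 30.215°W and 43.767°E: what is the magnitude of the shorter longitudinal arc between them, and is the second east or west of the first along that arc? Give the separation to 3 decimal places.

73.982° east

Raw difference: 43.767 − -30.215 = 73.982°.
Normalise into (−180°, 180°]: 73.982° stays 73.982°.
Positive ⇒ the second point lies to the east; separation 73.982°.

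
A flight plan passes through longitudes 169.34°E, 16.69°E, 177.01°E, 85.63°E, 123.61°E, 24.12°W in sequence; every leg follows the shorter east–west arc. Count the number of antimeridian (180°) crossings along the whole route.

Leg 1: +169.34° → +16.69°, shortest Δλ = -152.65° (west) — does not cross 180°.
Leg 2: +16.69° → +177.01°, shortest Δλ = 160.32° (east) — does not cross 180°.
Leg 3: +177.01° → +85.63°, shortest Δλ = -91.38° (west) — does not cross 180°.
Leg 4: +85.63° → +123.61°, shortest Δλ = 37.98° (east) — does not cross 180°.
Leg 5: +123.61° → -24.12°, shortest Δλ = -147.73° (west) — does not cross 180°.
Total crossings: 0.

0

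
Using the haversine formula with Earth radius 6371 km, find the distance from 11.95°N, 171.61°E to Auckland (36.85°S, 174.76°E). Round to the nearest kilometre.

Δλ = 174.76 − 171.61 = 3.15°.
Δφ = -36.85 − 11.95 = -48.80°.
a = sin²(Δφ/2) + cos φ₁ · cos φ₂ · sin²(Δλ/2) = 0.171247.
c = 2·atan2(√a, √(1−a)) = 0.85329 rad → d = 6371·c ≈ 5436.32 km.

5436 km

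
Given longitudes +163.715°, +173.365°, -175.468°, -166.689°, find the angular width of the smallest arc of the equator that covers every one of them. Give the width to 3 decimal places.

29.596°

Sort the longitudes: -175.468°, -166.689°, +163.715°, +173.365°.
Eastward gaps between consecutive values (wrapping around): 8.779°, 330.404°, 9.650°, 11.167°.
Largest gap = 330.404° ⇒ minimal covering band is its complement: 360° − 330.404° = 29.596°.
Band runs from +163.715° eastward to -166.689°, crossing the antimeridian.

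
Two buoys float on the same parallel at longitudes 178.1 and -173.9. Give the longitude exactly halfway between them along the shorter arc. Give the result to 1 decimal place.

Signed shortest Δλ from +178.1° to -173.9° is +8.0°.
Midpoint longitude = +178.1° + (+8.0°)/2 = +178.1° + 4.0° = +182.1°.
Normalise into (−180°, 180°]: -177.9°.
(The naïve average (+178.1 + -173.9)/2 = 2.1° is on the wrong side of the globe.)

-177.9°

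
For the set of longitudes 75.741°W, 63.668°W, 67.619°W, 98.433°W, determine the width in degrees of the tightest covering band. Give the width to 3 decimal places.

Sort the longitudes: -98.433°, -75.741°, -67.619°, -63.668°.
Eastward gaps between consecutive values (wrapping around): 22.692°, 8.122°, 3.951°, 325.235°.
Largest gap = 325.235° ⇒ minimal covering band is its complement: 360° − 325.235° = 34.765°.
Band runs from -98.433° eastward to -63.668°.

34.765°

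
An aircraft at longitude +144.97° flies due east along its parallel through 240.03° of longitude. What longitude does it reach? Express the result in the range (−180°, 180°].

+25.00°

Start at +144.97°; shift +240.03° → +385.00°.
+385.00° lies outside (−180°, 180°]; subtract 360° → +25.00°.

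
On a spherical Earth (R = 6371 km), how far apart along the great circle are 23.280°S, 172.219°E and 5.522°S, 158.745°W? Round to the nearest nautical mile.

1989 nmi

Δλ = -158.745 − 172.219 = -330.964°; wrapped into (−180°, 180°]: 29.036°.
Δφ = -5.522 − -23.280 = 17.758°.
a = sin²(Δφ/2) + cos φ₁ · cos φ₂ · sin²(Δλ/2) = 0.081282.
c = 2·atan2(√a, √(1−a)) = 0.57822 rad → d = 6371·c ≈ 3683.84 km ≈ 1989.12 nmi.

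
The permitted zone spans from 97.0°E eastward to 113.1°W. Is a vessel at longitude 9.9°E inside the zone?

No

Band width going east from +97.0° to -113.1°: ((-113.1 − 97.0) mod 360) = 149.9°.
Offset of +9.9° east of the west edge: ((9.9 − 97.0) mod 360) = 272.9°.
272.9° > 149.9° ⇒ outside.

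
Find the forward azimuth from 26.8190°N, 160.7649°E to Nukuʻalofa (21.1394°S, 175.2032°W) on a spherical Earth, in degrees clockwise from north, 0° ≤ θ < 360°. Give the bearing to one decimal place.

Δλ = -175.2032 − 160.7649 = -335.9681°; wrapped into (−180°, 180°]: 24.0319°.
θ = atan2( sin Δλ · cos φ₂ , cos φ₁ · sin φ₂ − sin φ₁ · cos φ₂ · cos Δλ )
  = atan2(0.37984, -0.70618) = 151.725° → normalised to [0°, 360°): 151.725°.

151.7°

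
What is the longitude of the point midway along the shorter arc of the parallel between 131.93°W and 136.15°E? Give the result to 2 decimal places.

177.89°W

Signed shortest Δλ from -131.93° to +136.15° is -91.92°.
Midpoint longitude = -131.93° + (-91.92°)/2 = -131.93° − 45.96° = -177.89°.
(The naïve average (-131.93 + +136.15)/2 = 2.11° is on the wrong side of the globe.)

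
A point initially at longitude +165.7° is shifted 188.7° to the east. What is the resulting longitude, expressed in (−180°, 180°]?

Start at +165.7°; shift +188.7° → +354.4°.
+354.4° lies outside (−180°, 180°]; subtract 360° → -5.6°.

-5.6°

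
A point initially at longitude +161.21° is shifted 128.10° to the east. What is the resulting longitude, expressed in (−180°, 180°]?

Start at +161.21°; shift +128.10° → +289.31°.
+289.31° lies outside (−180°, 180°]; subtract 360° → -70.69°.

-70.69°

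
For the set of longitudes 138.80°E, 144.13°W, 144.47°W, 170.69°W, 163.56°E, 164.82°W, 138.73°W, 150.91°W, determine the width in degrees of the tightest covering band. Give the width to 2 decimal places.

82.47°

Sort the longitudes: -170.69°, -164.82°, -150.91°, -144.47°, -144.13°, -138.73°, +138.80°, +163.56°.
Eastward gaps between consecutive values (wrapping around): 5.87°, 13.91°, 6.44°, 0.34°, 5.40°, 277.53°, 24.76°, 25.75°.
Largest gap = 277.53° ⇒ minimal covering band is its complement: 360° − 277.53° = 82.47°.
Band runs from +138.80° eastward to -138.73°, crossing the antimeridian.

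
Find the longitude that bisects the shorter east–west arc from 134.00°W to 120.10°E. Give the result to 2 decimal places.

173.05°E

Signed shortest Δλ from -134.00° to +120.10° is -105.90°.
Midpoint longitude = -134.00° + (-105.90°)/2 = -134.00° − 52.95° = -186.95°.
Normalise into (−180°, 180°]: +173.05°.
(The naïve average (-134.00 + +120.10)/2 = -6.95° is on the wrong side of the globe.)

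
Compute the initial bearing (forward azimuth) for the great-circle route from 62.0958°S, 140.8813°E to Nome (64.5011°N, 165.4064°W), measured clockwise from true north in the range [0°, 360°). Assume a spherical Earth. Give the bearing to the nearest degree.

28°

Δλ = -165.4064 − 140.8813 = -306.2877°; wrapped into (−180°, 180°]: 53.7123°.
θ = atan2( sin Δλ · cos φ₂ , cos φ₁ · sin φ₂ − sin φ₁ · cos φ₂ · cos Δλ )
  = atan2(0.34700, 0.64757) = 28.185° → normalised to [0°, 360°): 28.185°.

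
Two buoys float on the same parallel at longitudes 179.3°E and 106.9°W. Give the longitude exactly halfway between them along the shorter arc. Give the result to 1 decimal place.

Signed shortest Δλ from +179.3° to -106.9° is +73.8°.
Midpoint longitude = +179.3° + (+73.8°)/2 = +179.3° + 36.9° = +216.2°.
Normalise into (−180°, 180°]: -143.8°.
(The naïve average (+179.3 + -106.9)/2 = 36.2° is on the wrong side of the globe.)

143.8°W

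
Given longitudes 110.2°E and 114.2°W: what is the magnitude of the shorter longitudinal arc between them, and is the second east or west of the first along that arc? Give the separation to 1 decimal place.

Raw difference: -114.2 − 110.2 = -224.4°.
Normalise into (−180°, 180°]: -224.4° + 360° = 135.6°.
Positive ⇒ the second point lies to the east; separation 135.6°.

135.6° east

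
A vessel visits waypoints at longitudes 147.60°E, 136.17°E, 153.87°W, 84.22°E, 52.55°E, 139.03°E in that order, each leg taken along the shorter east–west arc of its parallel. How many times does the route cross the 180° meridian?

2

Leg 1: +147.60° → +136.17°, shortest Δλ = -11.43° (west) — does not cross 180°.
Leg 2: +136.17° → -153.87°, shortest Δλ = 69.96° (east) — crosses 180°.
Leg 3: -153.87° → +84.22°, shortest Δλ = -121.91° (west) — crosses 180°.
Leg 4: +84.22° → +52.55°, shortest Δλ = -31.67° (west) — does not cross 180°.
Leg 5: +52.55° → +139.03°, shortest Δλ = 86.48° (east) — does not cross 180°.
Total crossings: 2.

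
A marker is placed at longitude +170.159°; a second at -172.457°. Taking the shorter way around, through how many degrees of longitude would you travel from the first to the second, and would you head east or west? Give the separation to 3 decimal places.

Raw difference: -172.457 − 170.159 = -342.616°.
Normalise into (−180°, 180°]: -342.616° + 360° = 17.384°.
Positive ⇒ the second point lies to the east; separation 17.384°.

17.384° east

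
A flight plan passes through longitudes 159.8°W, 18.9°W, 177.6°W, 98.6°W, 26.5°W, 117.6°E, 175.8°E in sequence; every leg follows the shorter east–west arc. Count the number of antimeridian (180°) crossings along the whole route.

0

Leg 1: -159.8° → -18.9°, shortest Δλ = 140.9° (east) — does not cross 180°.
Leg 2: -18.9° → -177.6°, shortest Δλ = -158.7° (west) — does not cross 180°.
Leg 3: -177.6° → -98.6°, shortest Δλ = 79.0° (east) — does not cross 180°.
Leg 4: -98.6° → -26.5°, shortest Δλ = 72.1° (east) — does not cross 180°.
Leg 5: -26.5° → +117.6°, shortest Δλ = 144.1° (east) — does not cross 180°.
Leg 6: +117.6° → +175.8°, shortest Δλ = 58.2° (east) — does not cross 180°.
Total crossings: 0.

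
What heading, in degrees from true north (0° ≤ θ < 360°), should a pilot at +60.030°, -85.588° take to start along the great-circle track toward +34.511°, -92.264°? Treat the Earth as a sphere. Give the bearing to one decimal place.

192.7°

Δλ = -92.264 − -85.588 = -6.676°.
θ = atan2( sin Δλ · cos φ₂ , cos φ₁ · sin φ₂ − sin φ₁ · cos φ₂ · cos Δλ )
  = atan2(-0.09580, -0.42597) = -167.326° → normalised to [0°, 360°): 192.674°.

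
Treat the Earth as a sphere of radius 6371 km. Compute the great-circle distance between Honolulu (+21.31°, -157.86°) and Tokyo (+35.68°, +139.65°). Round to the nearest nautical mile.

Δλ = 139.65 − -157.86 = 297.51°; wrapped into (−180°, 180°]: -62.49°.
Δφ = 35.68 − 21.31 = 14.37°.
a = sin²(Δφ/2) + cos φ₁ · cos φ₂ · sin²(Δλ/2) = 0.219245.
c = 2·atan2(√a, √(1−a)) = 0.97459 rad → d = 6371·c ≈ 6209.10 km ≈ 3352.65 nmi.

3353 nmi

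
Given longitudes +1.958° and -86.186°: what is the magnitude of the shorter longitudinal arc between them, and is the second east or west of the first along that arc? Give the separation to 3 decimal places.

Raw difference: -86.186 − 1.958 = -88.144°.
Normalise into (−180°, 180°]: -88.144° stays -88.144°.
Negative ⇒ the second point lies to the west; separation 88.144°.

88.144° west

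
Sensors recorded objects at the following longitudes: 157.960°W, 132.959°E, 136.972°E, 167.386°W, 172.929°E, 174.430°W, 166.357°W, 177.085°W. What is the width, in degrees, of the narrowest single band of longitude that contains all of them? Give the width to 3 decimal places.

69.081°

Sort the longitudes: -177.085°, -174.430°, -167.386°, -166.357°, -157.960°, +132.959°, +136.972°, +172.929°.
Eastward gaps between consecutive values (wrapping around): 2.655°, 7.044°, 1.029°, 8.397°, 290.919°, 4.013°, 35.957°, 9.986°.
Largest gap = 290.919° ⇒ minimal covering band is its complement: 360° − 290.919° = 69.081°.
Band runs from +132.959° eastward to -157.960°, crossing the antimeridian.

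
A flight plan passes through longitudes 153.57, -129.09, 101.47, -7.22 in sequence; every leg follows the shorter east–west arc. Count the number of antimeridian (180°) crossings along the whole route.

Leg 1: +153.57° → -129.09°, shortest Δλ = 77.34° (east) — crosses 180°.
Leg 2: -129.09° → +101.47°, shortest Δλ = -129.44° (west) — crosses 180°.
Leg 3: +101.47° → -7.22°, shortest Δλ = -108.69° (west) — does not cross 180°.
Total crossings: 2.

2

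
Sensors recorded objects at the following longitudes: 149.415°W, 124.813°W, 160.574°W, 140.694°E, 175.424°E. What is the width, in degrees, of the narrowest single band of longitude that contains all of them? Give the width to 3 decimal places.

94.493°

Sort the longitudes: -160.574°, -149.415°, -124.813°, +140.694°, +175.424°.
Eastward gaps between consecutive values (wrapping around): 11.159°, 24.602°, 265.507°, 34.730°, 24.002°.
Largest gap = 265.507° ⇒ minimal covering band is its complement: 360° − 265.507° = 94.493°.
Band runs from +140.694° eastward to -124.813°, crossing the antimeridian.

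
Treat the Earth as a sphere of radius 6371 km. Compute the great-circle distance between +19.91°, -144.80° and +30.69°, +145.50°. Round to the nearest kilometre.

Δλ = 145.50 − -144.80 = 290.30°; wrapped into (−180°, 180°]: -69.70°.
Δφ = 30.69 − 19.91 = 10.78°.
a = sin²(Δφ/2) + cos φ₁ · cos φ₂ · sin²(Δλ/2) = 0.272839.
c = 2·atan2(√a, √(1−a)) = 1.09918 rad → d = 6371·c ≈ 7002.90 km.

7003 km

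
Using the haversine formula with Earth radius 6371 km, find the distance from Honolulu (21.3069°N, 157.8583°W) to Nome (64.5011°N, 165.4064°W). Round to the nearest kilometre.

4835 km

Δλ = -165.4064 − -157.8583 = -7.5481°.
Δφ = 64.5011 − 21.3069 = 43.1942°.
a = sin²(Δφ/2) + cos φ₁ · cos φ₂ · sin²(Δλ/2) = 0.137219.
c = 2·atan2(√a, √(1−a)) = 0.75894 rad → d = 6371·c ≈ 4835.24 km.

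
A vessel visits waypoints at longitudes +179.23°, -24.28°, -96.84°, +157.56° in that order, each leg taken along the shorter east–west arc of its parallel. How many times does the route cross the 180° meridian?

2

Leg 1: +179.23° → -24.28°, shortest Δλ = 156.49° (east) — crosses 180°.
Leg 2: -24.28° → -96.84°, shortest Δλ = -72.56° (west) — does not cross 180°.
Leg 3: -96.84° → +157.56°, shortest Δλ = -105.6° (west) — crosses 180°.
Total crossings: 2.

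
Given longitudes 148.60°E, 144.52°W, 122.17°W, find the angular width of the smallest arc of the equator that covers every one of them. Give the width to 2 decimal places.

89.23°

Sort the longitudes: -144.52°, -122.17°, +148.60°.
Eastward gaps between consecutive values (wrapping around): 22.35°, 270.77°, 66.88°.
Largest gap = 270.77° ⇒ minimal covering band is its complement: 360° − 270.77° = 89.23°.
Band runs from +148.60° eastward to -122.17°, crossing the antimeridian.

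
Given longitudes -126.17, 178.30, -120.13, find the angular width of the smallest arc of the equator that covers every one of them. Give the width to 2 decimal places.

Sort the longitudes: -126.17°, -120.13°, +178.30°.
Eastward gaps between consecutive values (wrapping around): 6.04°, 298.43°, 55.53°.
Largest gap = 298.43° ⇒ minimal covering band is its complement: 360° − 298.43° = 61.57°.
Band runs from +178.30° eastward to -120.13°, crossing the antimeridian.

61.57°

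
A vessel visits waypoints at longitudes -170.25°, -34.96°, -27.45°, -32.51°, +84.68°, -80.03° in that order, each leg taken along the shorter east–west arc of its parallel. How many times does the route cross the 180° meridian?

Leg 1: -170.25° → -34.96°, shortest Δλ = 135.29° (east) — does not cross 180°.
Leg 2: -34.96° → -27.45°, shortest Δλ = 7.51° (east) — does not cross 180°.
Leg 3: -27.45° → -32.51°, shortest Δλ = -5.06° (west) — does not cross 180°.
Leg 4: -32.51° → +84.68°, shortest Δλ = 117.19° (east) — does not cross 180°.
Leg 5: +84.68° → -80.03°, shortest Δλ = -164.71° (west) — does not cross 180°.
Total crossings: 0.

0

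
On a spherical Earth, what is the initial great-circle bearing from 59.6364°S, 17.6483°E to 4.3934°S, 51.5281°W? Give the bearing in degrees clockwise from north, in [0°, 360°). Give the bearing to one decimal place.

Δλ = -51.5281 − 17.6483 = -69.1764°.
θ = atan2( sin Δλ · cos φ₂ , cos φ₁ · sin φ₂ − sin φ₁ · cos φ₂ · cos Δλ )
  = atan2(-0.93193, 0.26711) = -74.007° → normalised to [0°, 360°): 285.993°.

286.0°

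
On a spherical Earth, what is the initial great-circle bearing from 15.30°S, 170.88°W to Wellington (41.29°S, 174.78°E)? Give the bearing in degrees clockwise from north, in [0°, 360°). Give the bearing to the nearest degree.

Δλ = 174.78 − -170.88 = 345.66°; wrapped into (−180°, 180°]: -14.34°.
θ = atan2( sin Δλ · cos φ₂ , cos φ₁ · sin φ₂ − sin φ₁ · cos φ₂ · cos Δλ )
  = atan2(-0.18610, -0.44439) = -157.277° → normalised to [0°, 360°): 202.723°.

203°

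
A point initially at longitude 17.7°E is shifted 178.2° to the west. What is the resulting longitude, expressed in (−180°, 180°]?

160.5°W

Start at +17.7°; shift −178.2° → -160.5°.
-160.5° already lies in (−180°, 180°].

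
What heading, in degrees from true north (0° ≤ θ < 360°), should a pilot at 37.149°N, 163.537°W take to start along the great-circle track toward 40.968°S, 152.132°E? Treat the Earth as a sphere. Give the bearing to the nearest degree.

Δλ = 152.132 − -163.537 = 315.669°; wrapped into (−180°, 180°]: -44.331°.
θ = atan2( sin Δλ · cos φ₂ , cos φ₁ · sin φ₂ − sin φ₁ · cos φ₂ · cos Δλ )
  = atan2(-0.52765, -0.84876) = -148.132° → normalised to [0°, 360°): 211.868°.

212°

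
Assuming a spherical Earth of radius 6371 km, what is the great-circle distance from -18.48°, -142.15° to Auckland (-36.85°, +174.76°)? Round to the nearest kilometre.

Δλ = 174.76 − -142.15 = 316.91°; wrapped into (−180°, 180°]: -43.09°.
Δφ = -36.85 − -18.48 = -18.37°.
a = sin²(Δφ/2) + cos φ₁ · cos φ₂ · sin²(Δλ/2) = 0.127830.
c = 2·atan2(√a, √(1−a)) = 0.73125 rad → d = 6371·c ≈ 4658.80 km.

4659 km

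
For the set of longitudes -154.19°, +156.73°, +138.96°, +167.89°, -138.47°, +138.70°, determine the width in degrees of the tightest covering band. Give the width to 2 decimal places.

82.83°

Sort the longitudes: -154.19°, -138.47°, +138.70°, +138.96°, +156.73°, +167.89°.
Eastward gaps between consecutive values (wrapping around): 15.72°, 277.17°, 0.26°, 17.77°, 11.16°, 37.92°.
Largest gap = 277.17° ⇒ minimal covering band is its complement: 360° − 277.17° = 82.83°.
Band runs from +138.70° eastward to -138.47°, crossing the antimeridian.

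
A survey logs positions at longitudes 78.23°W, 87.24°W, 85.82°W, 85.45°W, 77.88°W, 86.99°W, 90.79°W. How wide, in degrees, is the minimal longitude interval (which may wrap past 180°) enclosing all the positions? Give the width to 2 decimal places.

Sort the longitudes: -90.79°, -87.24°, -86.99°, -85.82°, -85.45°, -78.23°, -77.88°.
Eastward gaps between consecutive values (wrapping around): 3.55°, 0.25°, 1.17°, 0.37°, 7.22°, 0.35°, 347.09°.
Largest gap = 347.09° ⇒ minimal covering band is its complement: 360° − 347.09° = 12.91°.
Band runs from -90.79° eastward to -77.88°.

12.91°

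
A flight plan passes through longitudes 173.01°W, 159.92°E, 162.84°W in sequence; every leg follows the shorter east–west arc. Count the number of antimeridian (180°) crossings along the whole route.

Leg 1: -173.01° → +159.92°, shortest Δλ = -27.07° (west) — crosses 180°.
Leg 2: +159.92° → -162.84°, shortest Δλ = 37.24° (east) — crosses 180°.
Total crossings: 2.

2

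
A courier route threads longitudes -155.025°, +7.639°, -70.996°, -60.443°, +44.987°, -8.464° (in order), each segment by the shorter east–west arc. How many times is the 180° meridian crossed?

0

Leg 1: -155.025° → +7.639°, shortest Δλ = 162.664° (east) — does not cross 180°.
Leg 2: +7.639° → -70.996°, shortest Δλ = -78.635° (west) — does not cross 180°.
Leg 3: -70.996° → -60.443°, shortest Δλ = 10.553° (east) — does not cross 180°.
Leg 4: -60.443° → +44.987°, shortest Δλ = 105.43° (east) — does not cross 180°.
Leg 5: +44.987° → -8.464°, shortest Δλ = -53.451° (west) — does not cross 180°.
Total crossings: 0.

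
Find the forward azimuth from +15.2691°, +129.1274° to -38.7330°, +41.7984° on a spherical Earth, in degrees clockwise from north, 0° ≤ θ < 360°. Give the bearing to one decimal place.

Δλ = 41.7984 − 129.1274 = -87.3290°.
θ = atan2( sin Δλ · cos φ₂ , cos φ₁ · sin φ₂ − sin φ₁ · cos φ₂ · cos Δλ )
  = atan2(-0.77922, -0.61318) = -128.200° → normalised to [0°, 360°): 231.800°.

231.8°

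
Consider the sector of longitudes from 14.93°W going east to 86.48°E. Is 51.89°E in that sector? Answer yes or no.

Band width going east from -14.93° to +86.48°: ((86.48 − -14.93) mod 360) = 101.41°.
Offset of +51.89° east of the west edge: ((51.89 − -14.93) mod 360) = 66.82°.
66.82° ≤ 101.41° ⇒ inside.

Yes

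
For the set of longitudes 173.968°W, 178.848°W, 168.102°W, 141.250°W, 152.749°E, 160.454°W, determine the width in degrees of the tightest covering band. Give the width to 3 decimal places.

66.001°

Sort the longitudes: -178.848°, -173.968°, -168.102°, -160.454°, -141.250°, +152.749°.
Eastward gaps between consecutive values (wrapping around): 4.880°, 5.866°, 7.648°, 19.204°, 293.999°, 28.403°.
Largest gap = 293.999° ⇒ minimal covering band is its complement: 360° − 293.999° = 66.001°.
Band runs from +152.749° eastward to -141.250°, crossing the antimeridian.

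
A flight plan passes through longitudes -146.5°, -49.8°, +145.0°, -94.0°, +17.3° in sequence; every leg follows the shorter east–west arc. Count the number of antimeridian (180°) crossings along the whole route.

Leg 1: -146.5° → -49.8°, shortest Δλ = 96.7° (east) — does not cross 180°.
Leg 2: -49.8° → +145.0°, shortest Δλ = -165.2° (west) — crosses 180°.
Leg 3: +145.0° → -94.0°, shortest Δλ = 121.0° (east) — crosses 180°.
Leg 4: -94.0° → +17.3°, shortest Δλ = 111.3° (east) — does not cross 180°.
Total crossings: 2.

2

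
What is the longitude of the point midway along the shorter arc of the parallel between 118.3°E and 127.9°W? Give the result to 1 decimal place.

Signed shortest Δλ from +118.3° to -127.9° is +113.8°.
Midpoint longitude = +118.3° + (+113.8°)/2 = +118.3° + 56.9° = +175.2°.
(The naïve average (+118.3 + -127.9)/2 = -4.8° is on the wrong side of the globe.)

175.2°E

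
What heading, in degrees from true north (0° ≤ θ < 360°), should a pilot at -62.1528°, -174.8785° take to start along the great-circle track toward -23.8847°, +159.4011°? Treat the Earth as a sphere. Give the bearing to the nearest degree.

Δλ = 159.4011 − -174.8785 = 334.2796°; wrapped into (−180°, 180°]: -25.7204°.
θ = atan2( sin Δλ · cos φ₂ , cos φ₁ · sin φ₂ − sin φ₁ · cos φ₂ · cos Δλ )
  = atan2(-0.39681, 0.53924) = -36.349° → normalised to [0°, 360°): 323.651°.

324°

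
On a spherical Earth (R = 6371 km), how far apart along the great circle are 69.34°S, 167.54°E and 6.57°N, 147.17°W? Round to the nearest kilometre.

9116 km

Δλ = -147.17 − 167.54 = -314.71°; wrapped into (−180°, 180°]: 45.29°.
Δφ = 6.57 − -69.34 = 75.91°.
a = sin²(Δφ/2) + cos φ₁ · cos φ₂ · sin²(Δλ/2) = 0.430236.
c = 2·atan2(√a, √(1−a)) = 1.43081 rad → d = 6371·c ≈ 9115.70 km.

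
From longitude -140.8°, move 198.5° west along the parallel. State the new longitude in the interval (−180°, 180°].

+20.7°

Start at -140.8°; shift −198.5° → -339.3°.
-339.3° lies outside (−180°, 180°]; add 360° → +20.7°.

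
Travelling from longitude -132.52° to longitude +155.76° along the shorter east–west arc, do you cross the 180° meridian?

Yes

Naïve |155.76 − -132.52| = 288.28° > 180°, so the shorter arc goes the other way round — across 180°.
Signed shortest Δλ = ((155.76 − -132.52 + 180) mod 360) − 180 = -71.72°.
Going west by 71.72° from -132.52° passes through 180° before reaching +155.76°.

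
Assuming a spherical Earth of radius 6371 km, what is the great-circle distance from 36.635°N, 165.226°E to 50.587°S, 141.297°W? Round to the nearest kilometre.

11017 km

Δλ = -141.297 − 165.226 = -306.523°; wrapped into (−180°, 180°]: 53.477°.
Δφ = -50.587 − 36.635 = -87.222°.
a = sin²(Δφ/2) + cos φ₁ · cos φ₂ · sin²(Δλ/2) = 0.578900.
c = 2·atan2(√a, √(1−a)) = 1.72926 rad → d = 6371·c ≈ 11017.11 km.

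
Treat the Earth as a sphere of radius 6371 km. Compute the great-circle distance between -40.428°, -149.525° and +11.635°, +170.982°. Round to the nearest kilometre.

Δλ = 170.982 − -149.525 = 320.507°; wrapped into (−180°, 180°]: -39.493°.
Δφ = 11.635 − -40.428 = 52.063°.
a = sin²(Δφ/2) + cos φ₁ · cos φ₂ · sin²(Δλ/2) = 0.277710.
c = 2·atan2(√a, √(1−a)) = 1.11009 rad → d = 6371·c ≈ 7072.39 km.

7072 km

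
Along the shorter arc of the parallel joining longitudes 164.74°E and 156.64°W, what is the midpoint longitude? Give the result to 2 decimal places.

175.95°W

Signed shortest Δλ from +164.74° to -156.64° is +38.62°.
Midpoint longitude = +164.74° + (+38.62°)/2 = +164.74° + 19.31° = +184.05°.
Normalise into (−180°, 180°]: -175.95°.
(The naïve average (+164.74 + -156.64)/2 = 4.05° is on the wrong side of the globe.)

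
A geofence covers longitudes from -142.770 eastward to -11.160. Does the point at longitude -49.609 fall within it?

Yes

Band width going east from -142.770° to -11.160°: ((-11.160 − -142.770) mod 360) = 131.610°.
Offset of -49.609° east of the west edge: ((-49.609 − -142.770) mod 360) = 93.161°.
93.161° ≤ 131.610° ⇒ inside.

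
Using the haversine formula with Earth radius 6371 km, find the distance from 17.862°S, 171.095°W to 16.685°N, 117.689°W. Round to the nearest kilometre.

6995 km

Δλ = -117.689 − -171.095 = 53.406°.
Δφ = 16.685 − -17.862 = 34.547°.
a = sin²(Δφ/2) + cos φ₁ · cos φ₂ · sin²(Δλ/2) = 0.272274.
c = 2·atan2(√a, √(1−a)) = 1.09792 rad → d = 6371·c ≈ 6994.82 km.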